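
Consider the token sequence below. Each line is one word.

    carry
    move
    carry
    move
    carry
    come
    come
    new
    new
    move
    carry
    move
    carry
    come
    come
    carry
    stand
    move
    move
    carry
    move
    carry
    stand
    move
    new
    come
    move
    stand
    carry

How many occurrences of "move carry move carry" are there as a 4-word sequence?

Scanning the 26 overlapping 4-gram windows for "move carry move carry":
  position 2–5: move carry move carry
  position 10–13: move carry move carry
  position 19–22: move carry move carry

3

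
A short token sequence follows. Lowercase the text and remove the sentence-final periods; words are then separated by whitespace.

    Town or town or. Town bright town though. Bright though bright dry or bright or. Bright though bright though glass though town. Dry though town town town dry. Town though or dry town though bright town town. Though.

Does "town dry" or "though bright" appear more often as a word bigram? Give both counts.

"though bright" (4 vs 2)

"town dry": 2 occurrences
"though bright": 4 occurrences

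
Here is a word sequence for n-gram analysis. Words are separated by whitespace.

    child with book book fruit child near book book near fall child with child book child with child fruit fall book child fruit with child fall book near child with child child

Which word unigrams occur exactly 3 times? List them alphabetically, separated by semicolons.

Unigram counts meeting the condition (exactly 3 times):
  fall: 3
  fruit: 3
  near: 3

fall; fruit; near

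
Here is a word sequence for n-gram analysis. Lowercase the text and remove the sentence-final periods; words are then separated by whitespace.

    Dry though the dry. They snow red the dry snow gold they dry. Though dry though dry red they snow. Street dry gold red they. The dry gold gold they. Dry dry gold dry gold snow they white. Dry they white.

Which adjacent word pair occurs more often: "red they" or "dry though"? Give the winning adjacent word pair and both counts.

"red they": 2 occurrences
"dry though": 3 occurrences

"dry though" (3 vs 2)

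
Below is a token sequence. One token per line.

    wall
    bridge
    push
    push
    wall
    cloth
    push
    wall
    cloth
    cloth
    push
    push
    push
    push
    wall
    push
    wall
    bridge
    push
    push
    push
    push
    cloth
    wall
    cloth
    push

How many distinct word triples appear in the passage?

26 tokens → 24 trigram windows in total.
Repeated trigrams (each contributes count−1 duplicates):
  push push push: 4
  bridge push push: 2
  push push wall: 2
  push wall cloth: 2
  wall bridge push: 2
  wall cloth push: 2
8 duplicate windows → 24 − 8 = 16 distinct.

16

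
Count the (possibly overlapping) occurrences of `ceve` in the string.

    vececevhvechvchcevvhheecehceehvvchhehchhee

Sliding a length-4 window over the 42 characters (39 positions):
  (no match at any position)

0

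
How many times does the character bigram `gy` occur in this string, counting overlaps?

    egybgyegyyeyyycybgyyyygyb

5

Sliding a length-2 window over the 25 characters (24 positions):
  position 2–3: gy
  position 5–6: gy
  position 8–9: gy
  position 18–19: gy
  position 23–24: gy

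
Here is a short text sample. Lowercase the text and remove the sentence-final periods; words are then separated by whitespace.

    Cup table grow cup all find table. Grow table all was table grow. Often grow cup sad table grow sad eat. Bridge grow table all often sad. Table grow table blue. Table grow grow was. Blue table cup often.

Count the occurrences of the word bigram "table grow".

Scanning the 38 overlapping bigram windows for "table grow":
  position 2–3: table grow
  position 7–8: table grow
  position 12–13: table grow
  position 18–19: table grow
  position 28–29: table grow
  position 32–33: table grow

6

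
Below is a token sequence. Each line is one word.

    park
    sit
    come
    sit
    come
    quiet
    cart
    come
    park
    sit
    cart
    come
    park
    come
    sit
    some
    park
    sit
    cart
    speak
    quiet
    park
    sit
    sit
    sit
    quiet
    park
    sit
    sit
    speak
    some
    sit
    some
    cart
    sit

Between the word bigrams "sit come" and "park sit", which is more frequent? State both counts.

"sit come": 2 occurrences
"park sit": 5 occurrences

"park sit" (5 vs 2)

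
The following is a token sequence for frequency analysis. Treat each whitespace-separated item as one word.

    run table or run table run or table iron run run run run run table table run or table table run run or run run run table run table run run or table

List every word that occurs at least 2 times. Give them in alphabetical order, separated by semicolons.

Unigram counts meeting the condition (at least 2 times):
  or: 5
  run: 17
  table: 10

or; run; table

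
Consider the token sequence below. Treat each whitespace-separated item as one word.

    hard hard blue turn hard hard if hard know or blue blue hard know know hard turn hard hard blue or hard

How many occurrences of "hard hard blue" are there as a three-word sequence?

Scanning the 20 overlapping trigram windows for "hard hard blue":
  position 1–3: hard hard blue
  position 18–20: hard hard blue

2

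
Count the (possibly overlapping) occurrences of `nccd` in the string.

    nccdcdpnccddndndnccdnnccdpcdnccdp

Sliding a length-4 window over the 33 characters (30 positions):
  position 1–4: nccd
  position 8–11: nccd
  position 17–20: nccd
  position 22–25: nccd
  position 29–32: nccd

5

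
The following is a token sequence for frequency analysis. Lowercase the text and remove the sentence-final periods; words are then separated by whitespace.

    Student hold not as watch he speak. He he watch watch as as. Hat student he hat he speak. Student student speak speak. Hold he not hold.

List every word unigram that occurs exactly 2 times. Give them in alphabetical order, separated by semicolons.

hat; not

Unigram counts meeting the condition (exactly 2 times):
  hat: 2
  not: 2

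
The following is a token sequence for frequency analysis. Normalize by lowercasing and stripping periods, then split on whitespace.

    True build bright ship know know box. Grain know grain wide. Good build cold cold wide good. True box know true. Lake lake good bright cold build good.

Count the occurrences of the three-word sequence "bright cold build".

1

Scanning the 26 overlapping trigram windows for "bright cold build":
  position 25–27: bright cold build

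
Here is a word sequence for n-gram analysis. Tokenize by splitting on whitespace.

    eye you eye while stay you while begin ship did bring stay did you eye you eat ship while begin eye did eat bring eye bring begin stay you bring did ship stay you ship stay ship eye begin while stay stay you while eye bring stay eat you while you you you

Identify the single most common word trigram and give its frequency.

Trigram frequencies (highest first):
  stay you while: 2
  eye you eye: 1
  you eye while: 1
  eye while stay: 1
  while stay you: 1
  you while begin: 1
  … (44 more, each ≤ 1)

"stay you while", 2 times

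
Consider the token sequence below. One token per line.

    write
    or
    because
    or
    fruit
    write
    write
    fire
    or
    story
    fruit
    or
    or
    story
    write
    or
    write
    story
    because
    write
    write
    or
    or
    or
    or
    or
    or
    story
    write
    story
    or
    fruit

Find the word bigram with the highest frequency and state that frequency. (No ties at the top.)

Bigram frequencies (highest first):
  or or: 6
  write or: 3
  or story: 3
  or fruit: 2
  write write: 2
  story write: 2
  … (12 more, each ≤ 2)

"or or", 6 times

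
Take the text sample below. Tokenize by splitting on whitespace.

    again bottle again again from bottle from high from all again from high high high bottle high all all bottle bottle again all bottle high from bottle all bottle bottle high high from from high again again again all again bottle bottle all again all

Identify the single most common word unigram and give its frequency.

"bottle", 11 times

Unigram frequencies (highest first):
  bottle: 11
  again: 10
  high: 9
  all: 8
  from: 7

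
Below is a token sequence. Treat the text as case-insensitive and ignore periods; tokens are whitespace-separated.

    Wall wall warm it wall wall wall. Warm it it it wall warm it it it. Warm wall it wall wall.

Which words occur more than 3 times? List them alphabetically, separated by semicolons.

it; wall; warm

Unigram counts meeting the condition (more than 3 times):
  it: 8
  wall: 9
  warm: 4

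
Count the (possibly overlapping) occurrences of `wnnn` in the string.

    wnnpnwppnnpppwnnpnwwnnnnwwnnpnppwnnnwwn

Sliding a length-4 window over the 39 characters (36 positions):
  position 20–23: wnnn
  position 33–36: wnnn

2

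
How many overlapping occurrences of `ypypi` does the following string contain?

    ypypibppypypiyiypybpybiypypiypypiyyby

Sliding a length-5 window over the 37 characters (33 positions):
  position 1–5: ypypi
  position 9–13: ypypi
  position 24–28: ypypi
  position 29–33: ypypi

4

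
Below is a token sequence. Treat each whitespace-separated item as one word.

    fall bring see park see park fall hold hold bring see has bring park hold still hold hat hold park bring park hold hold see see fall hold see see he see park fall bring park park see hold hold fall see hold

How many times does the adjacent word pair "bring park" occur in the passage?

Scanning the 42 overlapping bigram windows for "bring park":
  position 13–14: bring park
  position 21–22: bring park
  position 35–36: bring park

3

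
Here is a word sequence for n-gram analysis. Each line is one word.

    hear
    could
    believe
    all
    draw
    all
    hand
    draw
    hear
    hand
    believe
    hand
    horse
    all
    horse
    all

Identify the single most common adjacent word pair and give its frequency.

Bigram frequencies (highest first):
  horse all: 2
  hear could: 1
  could believe: 1
  believe all: 1
  all draw: 1
  draw all: 1
  … (8 more, each ≤ 1)

"horse all", 2 times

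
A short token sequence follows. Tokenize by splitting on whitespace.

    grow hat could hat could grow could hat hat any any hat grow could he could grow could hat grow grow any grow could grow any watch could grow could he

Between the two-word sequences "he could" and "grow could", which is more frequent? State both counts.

"grow could" (5 vs 1)

"he could": 1 occurrence
"grow could": 5 occurrences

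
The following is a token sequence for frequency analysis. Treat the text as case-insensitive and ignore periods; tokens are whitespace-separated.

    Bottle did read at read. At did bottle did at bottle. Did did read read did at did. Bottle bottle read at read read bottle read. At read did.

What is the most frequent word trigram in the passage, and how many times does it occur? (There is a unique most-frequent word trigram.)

"read at read", 3 times

Trigram frequencies (highest first):
  read at read: 3
  at did bottle: 2
  bottle read at: 2
  bottle did read: 1
  did read at: 1
  at read at: 1
  … (17 more, each ≤ 1)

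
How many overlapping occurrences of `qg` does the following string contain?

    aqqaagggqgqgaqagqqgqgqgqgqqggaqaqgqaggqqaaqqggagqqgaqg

11

Sliding a length-2 window over the 54 characters (53 positions):
  position 9–10: qg
  position 11–12: qg
  position 18–19: qg
  position 20–21: qg
  position 22–23: qg
  position 24–25: qg
  position 27–28: qg
  position 33–34: qg
  position 44–45: qg
  position 50–51: qg
  … (1 more)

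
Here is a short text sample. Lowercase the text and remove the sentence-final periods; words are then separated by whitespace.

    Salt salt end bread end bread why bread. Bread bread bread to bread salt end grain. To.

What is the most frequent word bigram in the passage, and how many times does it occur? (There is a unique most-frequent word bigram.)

Bigram frequencies (highest first):
  bread bread: 3
  salt end: 2
  end bread: 2
  salt salt: 1
  bread end: 1
  bread why: 1
  … (6 more, each ≤ 1)

"bread bread", 3 times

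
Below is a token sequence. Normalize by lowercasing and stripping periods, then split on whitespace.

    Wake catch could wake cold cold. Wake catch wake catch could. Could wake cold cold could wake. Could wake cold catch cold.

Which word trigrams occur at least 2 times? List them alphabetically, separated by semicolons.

Trigram counts meeting the condition (at least 2 times):
  could wake cold: 3
  wake catch could: 2
  wake cold cold: 2

could wake cold; wake catch could; wake cold cold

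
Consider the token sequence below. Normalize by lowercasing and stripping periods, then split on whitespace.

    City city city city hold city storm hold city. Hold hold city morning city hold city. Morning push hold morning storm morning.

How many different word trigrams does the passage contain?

22 tokens → 20 trigram windows in total.
Repeated trigrams (each contributes count−1 duplicates):
  city city city: 2
  city hold city: 2
  hold city morning: 2
3 duplicate windows → 20 − 3 = 17 distinct.

17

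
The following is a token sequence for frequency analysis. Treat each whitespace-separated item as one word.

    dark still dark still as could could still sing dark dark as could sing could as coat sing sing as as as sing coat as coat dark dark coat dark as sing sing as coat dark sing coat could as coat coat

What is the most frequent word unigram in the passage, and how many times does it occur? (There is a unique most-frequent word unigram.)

Unigram frequencies (highest first):
  as: 10
  dark: 8
  sing: 8
  coat: 8
  could: 5
  still: 3

"as", 10 times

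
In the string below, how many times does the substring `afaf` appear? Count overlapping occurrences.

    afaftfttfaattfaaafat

Sliding a length-4 window over the 20 characters (17 positions):
  position 1–4: afaf

1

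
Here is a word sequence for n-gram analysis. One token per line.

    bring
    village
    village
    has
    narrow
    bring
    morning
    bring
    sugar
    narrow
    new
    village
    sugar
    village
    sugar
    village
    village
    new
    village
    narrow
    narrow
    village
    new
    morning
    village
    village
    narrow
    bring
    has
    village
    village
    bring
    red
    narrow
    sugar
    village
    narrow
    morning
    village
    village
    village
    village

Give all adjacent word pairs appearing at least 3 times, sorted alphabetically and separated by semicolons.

Bigram counts meeting the condition (at least 3 times):
  sugar village: 3
  village narrow: 3
  village village: 7

sugar village; village narrow; village village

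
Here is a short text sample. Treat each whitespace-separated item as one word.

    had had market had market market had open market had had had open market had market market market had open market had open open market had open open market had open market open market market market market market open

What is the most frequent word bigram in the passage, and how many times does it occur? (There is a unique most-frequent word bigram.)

Bigram frequencies (highest first):
  market had: 8
  market market: 7
  open market: 7
  had open: 6
  had had: 3
  had market: 3
  … (2 more, each ≤ 2)

"market had", 8 times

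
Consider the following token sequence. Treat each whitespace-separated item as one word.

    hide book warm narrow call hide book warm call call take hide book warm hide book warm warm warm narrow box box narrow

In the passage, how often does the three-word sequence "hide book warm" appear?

Scanning the 21 overlapping trigram windows for "hide book warm":
  position 1–3: hide book warm
  position 6–8: hide book warm
  position 12–14: hide book warm
  position 15–17: hide book warm

4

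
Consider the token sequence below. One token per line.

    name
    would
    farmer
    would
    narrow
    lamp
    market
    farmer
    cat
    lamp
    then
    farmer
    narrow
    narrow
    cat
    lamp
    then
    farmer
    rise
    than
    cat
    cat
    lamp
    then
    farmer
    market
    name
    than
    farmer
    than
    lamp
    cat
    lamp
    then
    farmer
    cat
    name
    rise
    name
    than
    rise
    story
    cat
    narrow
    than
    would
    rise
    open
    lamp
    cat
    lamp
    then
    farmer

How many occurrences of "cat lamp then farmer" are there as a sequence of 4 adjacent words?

Scanning the 50 overlapping 4-gram windows for "cat lamp then farmer":
  position 9–12: cat lamp then farmer
  position 15–18: cat lamp then farmer
  position 22–25: cat lamp then farmer
  position 32–35: cat lamp then farmer
  position 50–53: cat lamp then farmer

5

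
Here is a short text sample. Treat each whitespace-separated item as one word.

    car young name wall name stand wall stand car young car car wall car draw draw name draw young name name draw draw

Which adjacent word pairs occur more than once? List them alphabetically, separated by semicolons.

car young; draw draw; name draw; young name

Bigram counts meeting the condition (more than once):
  car young: 2
  draw draw: 2
  name draw: 2
  young name: 2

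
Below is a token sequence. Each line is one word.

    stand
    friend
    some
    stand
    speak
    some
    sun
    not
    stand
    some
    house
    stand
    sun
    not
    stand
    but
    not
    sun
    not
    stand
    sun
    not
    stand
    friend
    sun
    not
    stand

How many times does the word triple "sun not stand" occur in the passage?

5

Scanning the 25 overlapping trigram windows for "sun not stand":
  position 7–9: sun not stand
  position 13–15: sun not stand
  position 18–20: sun not stand
  position 21–23: sun not stand
  position 25–27: sun not stand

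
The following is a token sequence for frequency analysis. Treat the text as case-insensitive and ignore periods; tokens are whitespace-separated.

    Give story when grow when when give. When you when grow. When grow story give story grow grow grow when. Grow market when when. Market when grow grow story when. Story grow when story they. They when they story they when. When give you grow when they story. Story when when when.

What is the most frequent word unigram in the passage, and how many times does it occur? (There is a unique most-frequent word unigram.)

"when", 19 times

Unigram frequencies (highest first):
  when: 19
  grow: 11
  story: 9
  they: 5
  give: 4
  you: 2
  … (1 more, each ≤ 2)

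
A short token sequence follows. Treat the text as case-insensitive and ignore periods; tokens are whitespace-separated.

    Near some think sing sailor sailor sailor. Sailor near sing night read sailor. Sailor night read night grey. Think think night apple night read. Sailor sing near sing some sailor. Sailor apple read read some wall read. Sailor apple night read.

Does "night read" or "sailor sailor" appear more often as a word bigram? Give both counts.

"night read": 4 occurrences
"sailor sailor": 5 occurrences

"sailor sailor" (5 vs 4)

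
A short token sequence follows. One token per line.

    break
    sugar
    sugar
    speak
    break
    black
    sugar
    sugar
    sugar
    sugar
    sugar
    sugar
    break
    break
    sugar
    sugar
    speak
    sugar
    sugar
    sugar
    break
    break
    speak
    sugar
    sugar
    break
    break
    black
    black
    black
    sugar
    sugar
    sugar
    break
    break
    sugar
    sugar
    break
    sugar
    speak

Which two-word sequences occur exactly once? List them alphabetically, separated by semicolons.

break speak; speak break

Bigram counts meeting the condition (exactly once):
  break speak: 1
  speak break: 1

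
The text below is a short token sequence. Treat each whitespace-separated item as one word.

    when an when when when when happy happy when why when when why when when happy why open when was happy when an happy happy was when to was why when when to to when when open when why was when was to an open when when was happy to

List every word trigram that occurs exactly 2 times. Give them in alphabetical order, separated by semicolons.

Trigram counts meeting the condition (exactly 2 times):
  when was happy: 2
  when when happy: 2
  when when when: 2
  when why when: 2

when was happy; when when happy; when when when; when why when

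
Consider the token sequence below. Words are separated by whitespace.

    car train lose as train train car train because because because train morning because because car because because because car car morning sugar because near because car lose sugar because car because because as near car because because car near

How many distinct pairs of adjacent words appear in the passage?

40 tokens → 39 bigram windows in total.
Repeated bigrams (each contributes count−1 duplicates):
  because because: 7
  because car: 5
  car because: 3
  car train: 2
  sugar because: 2
14 duplicate windows → 39 − 14 = 25 distinct.

25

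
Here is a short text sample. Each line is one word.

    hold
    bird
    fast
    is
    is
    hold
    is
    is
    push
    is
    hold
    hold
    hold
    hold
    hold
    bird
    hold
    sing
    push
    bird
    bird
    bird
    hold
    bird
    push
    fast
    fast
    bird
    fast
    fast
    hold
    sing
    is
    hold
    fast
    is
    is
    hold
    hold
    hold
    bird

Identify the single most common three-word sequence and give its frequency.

Trigram frequencies (highest first):
  hold hold hold: 4
  fast is is: 2
  is is hold: 2
  is hold hold: 2
  hold hold bird: 2
  hold bird fast: 1
  … (26 more, each ≤ 1)

"hold hold hold", 4 times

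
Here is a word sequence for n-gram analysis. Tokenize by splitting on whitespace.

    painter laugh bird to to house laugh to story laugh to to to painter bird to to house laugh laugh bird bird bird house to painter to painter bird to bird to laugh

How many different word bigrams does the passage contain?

18

33 tokens → 32 bigram windows in total.
Repeated bigrams (each contributes count−1 duplicates):
  bird to: 4
  to to: 4
  to painter: 3
  bird bird: 2
  house laugh: 2
  laugh bird: 2
  laugh to: 2
  painter bird: 2
  … (1 more repeated)
14 duplicate windows → 32 − 14 = 18 distinct.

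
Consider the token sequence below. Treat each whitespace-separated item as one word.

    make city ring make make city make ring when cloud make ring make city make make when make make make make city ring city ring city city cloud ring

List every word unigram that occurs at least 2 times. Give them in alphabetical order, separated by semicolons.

city; cloud; make; ring; when

Unigram counts meeting the condition (at least 2 times):
  city: 7
  cloud: 2
  make: 12
  ring: 6
  when: 2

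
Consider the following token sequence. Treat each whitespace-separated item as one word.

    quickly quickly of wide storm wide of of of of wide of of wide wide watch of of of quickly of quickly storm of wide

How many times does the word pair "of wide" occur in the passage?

Scanning the 24 overlapping bigram windows for "of wide":
  position 3–4: of wide
  position 10–11: of wide
  position 13–14: of wide
  position 24–25: of wide

4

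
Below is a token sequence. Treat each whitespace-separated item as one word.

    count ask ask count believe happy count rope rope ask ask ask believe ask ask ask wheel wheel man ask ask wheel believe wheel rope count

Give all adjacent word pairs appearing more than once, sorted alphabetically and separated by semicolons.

Bigram counts meeting the condition (more than once):
  ask ask: 6
  ask wheel: 2

ask ask; ask wheel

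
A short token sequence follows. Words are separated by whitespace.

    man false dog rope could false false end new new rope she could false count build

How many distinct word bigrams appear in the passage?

14

16 tokens → 15 bigram windows in total.
Repeated bigrams (each contributes count−1 duplicates):
  could false: 2
1 duplicate windows → 15 − 1 = 14 distinct.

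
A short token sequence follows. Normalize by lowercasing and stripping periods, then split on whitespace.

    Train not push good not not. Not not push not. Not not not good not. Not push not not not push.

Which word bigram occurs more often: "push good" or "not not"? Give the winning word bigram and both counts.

"push good": 1 occurrence
"not not": 9 occurrences

"not not" (9 vs 1)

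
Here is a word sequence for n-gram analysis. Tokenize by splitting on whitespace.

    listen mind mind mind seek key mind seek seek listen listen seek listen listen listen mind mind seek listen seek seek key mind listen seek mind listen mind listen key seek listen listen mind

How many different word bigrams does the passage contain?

34 tokens → 33 bigram windows in total.
Repeated bigrams (each contributes count−1 duplicates):
  listen listen: 4
  listen mind: 4
  seek listen: 4
  listen seek: 3
  mind listen: 3
  mind mind: 3
  mind seek: 3
  key mind: 2
  … (2 more repeated)
20 duplicate windows → 33 − 20 = 13 distinct.

13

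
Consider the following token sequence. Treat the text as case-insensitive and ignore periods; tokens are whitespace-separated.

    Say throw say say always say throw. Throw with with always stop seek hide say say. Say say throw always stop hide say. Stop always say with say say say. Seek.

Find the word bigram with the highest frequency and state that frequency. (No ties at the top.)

"say say", 6 times

Bigram frequencies (highest first):
  say say: 6
  say throw: 3
  always say: 2
  always stop: 2
  hide say: 2
  throw say: 1
  … (14 more, each ≤ 1)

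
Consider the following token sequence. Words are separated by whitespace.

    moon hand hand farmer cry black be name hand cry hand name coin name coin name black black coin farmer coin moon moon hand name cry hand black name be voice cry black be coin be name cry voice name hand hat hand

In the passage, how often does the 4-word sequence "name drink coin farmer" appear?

Scanning the 40 overlapping 4-gram windows for "name drink coin farmer":
  (none found)

0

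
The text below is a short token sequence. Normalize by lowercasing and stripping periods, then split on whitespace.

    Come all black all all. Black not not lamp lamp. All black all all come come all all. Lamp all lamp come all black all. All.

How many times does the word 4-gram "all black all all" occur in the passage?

3

Scanning the 23 overlapping 4-gram windows for "all black all all":
  position 2–5: all black all all
  position 11–14: all black all all
  position 23–26: all black all all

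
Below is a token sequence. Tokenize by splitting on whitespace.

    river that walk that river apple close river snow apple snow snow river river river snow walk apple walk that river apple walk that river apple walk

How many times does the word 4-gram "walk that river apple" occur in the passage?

3

Scanning the 24 overlapping 4-gram windows for "walk that river apple":
  position 3–6: walk that river apple
  position 19–22: walk that river apple
  position 23–26: walk that river apple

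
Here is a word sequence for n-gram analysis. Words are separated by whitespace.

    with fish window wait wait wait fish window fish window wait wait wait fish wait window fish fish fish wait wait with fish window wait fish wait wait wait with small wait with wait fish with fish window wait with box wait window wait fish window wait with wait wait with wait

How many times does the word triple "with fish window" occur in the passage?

3

Scanning the 50 overlapping trigram windows for "with fish window":
  position 1–3: with fish window
  position 22–24: with fish window
  position 36–38: with fish window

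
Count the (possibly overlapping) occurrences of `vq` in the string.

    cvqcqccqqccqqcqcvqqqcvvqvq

4

Sliding a length-2 window over the 26 characters (25 positions):
  position 2–3: vq
  position 17–18: vq
  position 23–24: vq
  position 25–26: vq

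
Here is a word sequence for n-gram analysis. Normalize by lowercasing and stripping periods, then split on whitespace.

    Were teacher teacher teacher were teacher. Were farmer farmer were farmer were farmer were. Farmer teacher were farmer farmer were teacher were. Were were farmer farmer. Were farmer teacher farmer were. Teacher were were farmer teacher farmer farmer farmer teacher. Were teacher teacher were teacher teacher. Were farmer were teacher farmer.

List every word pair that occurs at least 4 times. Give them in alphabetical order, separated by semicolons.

Bigram counts meeting the condition (at least 4 times):
  farmer farmer: 5
  farmer teacher: 4
  farmer were: 7
  teacher teacher: 4
  teacher were: 8
  were farmer: 9
  were teacher: 7

farmer farmer; farmer teacher; farmer were; teacher teacher; teacher were; were farmer; were teacher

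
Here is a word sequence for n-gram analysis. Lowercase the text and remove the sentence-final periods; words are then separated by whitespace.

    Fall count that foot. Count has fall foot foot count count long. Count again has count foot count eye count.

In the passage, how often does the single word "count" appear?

Scanning the 20 tokens for "count":
  position 2: count
  position 5: count
  position 10: count
  position 11: count
  position 13: count
  position 16: count
  position 18: count
  position 20: count

8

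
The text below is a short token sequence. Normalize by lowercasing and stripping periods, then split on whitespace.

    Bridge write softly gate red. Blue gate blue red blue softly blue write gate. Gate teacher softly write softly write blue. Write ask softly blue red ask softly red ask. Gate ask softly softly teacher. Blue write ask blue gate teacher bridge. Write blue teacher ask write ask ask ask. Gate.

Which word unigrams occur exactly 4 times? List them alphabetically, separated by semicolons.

Unigram counts meeting the condition (exactly 4 times):
  red: 4
  teacher: 4

red; teacher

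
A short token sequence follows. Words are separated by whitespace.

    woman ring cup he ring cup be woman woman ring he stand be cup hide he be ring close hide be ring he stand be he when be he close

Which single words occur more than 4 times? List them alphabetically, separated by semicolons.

Unigram counts meeting the condition (more than 4 times):
  be: 6
  he: 6
  ring: 5

be; he; ring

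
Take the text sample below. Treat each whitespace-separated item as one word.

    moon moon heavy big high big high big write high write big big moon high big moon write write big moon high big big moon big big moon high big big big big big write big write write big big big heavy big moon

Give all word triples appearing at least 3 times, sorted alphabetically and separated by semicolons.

big big big; big big moon; big moon high; moon high big

Trigram counts meeting the condition (at least 3 times):
  big big big: 4
  big big moon: 3
  big moon high: 3
  moon high big: 3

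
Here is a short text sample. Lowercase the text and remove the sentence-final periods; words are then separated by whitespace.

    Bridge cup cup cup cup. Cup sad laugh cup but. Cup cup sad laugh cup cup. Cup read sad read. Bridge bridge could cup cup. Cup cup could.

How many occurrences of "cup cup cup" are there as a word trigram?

Scanning the 26 overlapping trigram windows for "cup cup cup":
  position 2–4: cup cup cup
  position 3–5: cup cup cup
  position 4–6: cup cup cup
  position 15–17: cup cup cup
  position 24–26: cup cup cup
  position 25–27: cup cup cup

6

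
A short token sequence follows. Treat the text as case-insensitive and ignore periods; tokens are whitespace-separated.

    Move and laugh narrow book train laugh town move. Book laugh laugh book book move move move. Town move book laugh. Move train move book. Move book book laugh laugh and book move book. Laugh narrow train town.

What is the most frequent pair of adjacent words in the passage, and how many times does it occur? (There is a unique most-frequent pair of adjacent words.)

"move book", 5 times

Bigram frequencies (highest first):
  move book: 5
  book laugh: 4
  book move: 3
  laugh narrow: 2
  town move: 2
  laugh laugh: 2
  … (17 more, each ≤ 2)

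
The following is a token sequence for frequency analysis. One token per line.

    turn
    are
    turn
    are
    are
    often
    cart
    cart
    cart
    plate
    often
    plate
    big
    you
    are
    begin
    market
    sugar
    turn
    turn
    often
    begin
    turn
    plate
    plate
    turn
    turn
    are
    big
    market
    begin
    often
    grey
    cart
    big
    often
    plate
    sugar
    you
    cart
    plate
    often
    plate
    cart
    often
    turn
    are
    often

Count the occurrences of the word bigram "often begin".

1

Scanning the 47 overlapping bigram windows for "often begin":
  position 21–22: often begin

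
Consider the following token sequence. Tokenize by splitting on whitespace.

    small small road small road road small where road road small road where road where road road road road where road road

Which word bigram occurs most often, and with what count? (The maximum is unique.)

"road road", 6 times

Bigram frequencies (highest first):
  road road: 6
  where road: 4
  small road: 3
  road small: 3
  road where: 3
  small small: 1
  … (1 more, each ≤ 1)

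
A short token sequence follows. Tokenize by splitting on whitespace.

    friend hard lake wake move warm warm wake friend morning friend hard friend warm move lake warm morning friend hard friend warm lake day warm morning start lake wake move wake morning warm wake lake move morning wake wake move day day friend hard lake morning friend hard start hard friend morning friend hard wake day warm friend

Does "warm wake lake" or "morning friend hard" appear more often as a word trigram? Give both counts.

"warm wake lake": 1 occurrence
"morning friend hard": 4 occurrences

"morning friend hard" (4 vs 1)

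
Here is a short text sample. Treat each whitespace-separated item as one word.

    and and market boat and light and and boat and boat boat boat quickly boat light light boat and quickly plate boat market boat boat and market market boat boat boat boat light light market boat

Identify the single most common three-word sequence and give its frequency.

Trigram frequencies (highest first):
  boat boat boat: 3
  boat light light: 2
  market boat boat: 2
  and and market: 1
  and market boat: 1
  market boat and: 1
  … (24 more, each ≤ 1)

"boat boat boat", 3 times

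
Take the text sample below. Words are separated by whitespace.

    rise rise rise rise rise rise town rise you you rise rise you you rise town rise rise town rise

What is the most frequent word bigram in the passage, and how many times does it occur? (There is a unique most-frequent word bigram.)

Bigram frequencies (highest first):
  rise rise: 7
  rise town: 3
  town rise: 3
  rise you: 2
  you you: 2
  you rise: 2

"rise rise", 7 times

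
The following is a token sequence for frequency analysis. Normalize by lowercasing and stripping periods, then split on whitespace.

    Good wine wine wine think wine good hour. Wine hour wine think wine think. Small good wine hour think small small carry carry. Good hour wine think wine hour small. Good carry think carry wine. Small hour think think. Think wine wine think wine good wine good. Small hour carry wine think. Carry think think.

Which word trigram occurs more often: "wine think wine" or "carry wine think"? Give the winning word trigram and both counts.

"wine think wine": 4 occurrences
"carry wine think": 1 occurrence

"wine think wine" (4 vs 1)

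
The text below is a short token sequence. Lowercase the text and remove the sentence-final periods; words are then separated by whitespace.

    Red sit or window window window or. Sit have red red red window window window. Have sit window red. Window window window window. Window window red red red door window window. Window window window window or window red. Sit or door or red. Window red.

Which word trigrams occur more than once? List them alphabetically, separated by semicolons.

red red red; red sit or; red window window; window window or; window window window

Trigram counts meeting the condition (more than once):
  red red red: 2
  red sit or: 2
  red window window: 2
  window window or: 2
  window window window: 10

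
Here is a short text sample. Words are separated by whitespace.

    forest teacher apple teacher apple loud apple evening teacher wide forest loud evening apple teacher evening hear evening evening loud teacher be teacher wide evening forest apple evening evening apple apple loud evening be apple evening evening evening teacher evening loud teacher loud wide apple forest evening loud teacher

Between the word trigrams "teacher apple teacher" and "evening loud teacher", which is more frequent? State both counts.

"teacher apple teacher": 1 occurrence
"evening loud teacher": 3 occurrences

"evening loud teacher" (3 vs 1)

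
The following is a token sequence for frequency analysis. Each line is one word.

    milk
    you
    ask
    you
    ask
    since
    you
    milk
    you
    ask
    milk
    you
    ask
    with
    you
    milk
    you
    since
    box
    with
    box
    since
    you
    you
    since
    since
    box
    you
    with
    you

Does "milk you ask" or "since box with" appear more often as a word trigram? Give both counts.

"milk you ask" (3 vs 1)

"milk you ask": 3 occurrences
"since box with": 1 occurrence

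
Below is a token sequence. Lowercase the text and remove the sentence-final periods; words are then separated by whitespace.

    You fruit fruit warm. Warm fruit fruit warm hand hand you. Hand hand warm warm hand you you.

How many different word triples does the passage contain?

15

18 tokens → 16 trigram windows in total.
Repeated trigrams (each contributes count−1 duplicates):
  fruit fruit warm: 2
1 duplicate windows → 16 − 1 = 15 distinct.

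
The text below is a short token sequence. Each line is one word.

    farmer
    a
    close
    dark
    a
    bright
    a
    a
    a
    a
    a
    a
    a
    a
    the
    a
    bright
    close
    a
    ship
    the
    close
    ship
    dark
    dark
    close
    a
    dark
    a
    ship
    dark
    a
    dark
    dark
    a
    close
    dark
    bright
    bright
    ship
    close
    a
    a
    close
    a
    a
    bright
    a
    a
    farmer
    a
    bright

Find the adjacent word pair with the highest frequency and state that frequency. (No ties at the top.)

Bigram frequencies (highest first):
  a a: 10
  dark a: 4
  a bright: 4
  close a: 4
  a close: 3
  farmer a: 2
  … (18 more, each ≤ 2)

"a a", 10 times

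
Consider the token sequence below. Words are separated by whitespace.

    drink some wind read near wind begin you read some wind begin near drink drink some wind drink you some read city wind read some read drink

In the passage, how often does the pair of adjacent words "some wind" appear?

3

Scanning the 26 overlapping bigram windows for "some wind":
  position 2–3: some wind
  position 10–11: some wind
  position 16–17: some wind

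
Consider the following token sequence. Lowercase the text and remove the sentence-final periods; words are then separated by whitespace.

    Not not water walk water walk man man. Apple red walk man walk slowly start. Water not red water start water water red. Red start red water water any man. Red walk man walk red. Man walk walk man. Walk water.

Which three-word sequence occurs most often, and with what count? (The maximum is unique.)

"walk man walk", 3 times

Trigram frequencies (highest first):
  walk man walk: 3
  red walk man: 2
  not not water: 1
  not water walk: 1
  water walk water: 1
  walk water walk: 1
  … (30 more, each ≤ 1)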